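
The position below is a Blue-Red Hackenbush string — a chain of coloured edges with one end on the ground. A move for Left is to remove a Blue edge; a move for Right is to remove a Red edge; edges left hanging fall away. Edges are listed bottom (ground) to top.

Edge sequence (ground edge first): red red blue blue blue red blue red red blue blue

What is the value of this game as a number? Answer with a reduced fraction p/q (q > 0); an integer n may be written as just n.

-601/512

r: Left { — }, Right { 0 } so simplest -1
rr: Left { — }, Right { -1; 0 } so simplest -2
rrb: Left { -2 }, Right { -1; 0 } so simplest -3/2
rrbb: Left { -2; -3/2 }, Right { -1; 0 } so simplest -5/4
rrbbb: Left { -2; -3/2; -5/4 }, Right { -1; 0 } so simplest -9/8
rrbbbr: Left { -2; -3/2; -5/4 }, Right { -9/8; -1; 0 } so simplest -19/16
rrbbbrb: Left { -2; -3/2; -5/4; -19/16 }, Right { -9/8; -1; 0 } so simplest -37/32
rrbbbrbr: Left { -2; -3/2; -5/4; -19/16 }, Right { -37/32; -9/8; -1; 0 } so simplest -75/64
rrbbbrbrr: Left { -2; -3/2; -5/4; -19/16 }, Right { -75/64; -37/32; -9/8; -1; 0 } so simplest -151/128
rrbbbrbrrb: Left { -2; -3/2; -5/4; -19/16; -151/128 }, Right { -75/64; -37/32; -9/8; -1; 0 } so simplest -301/256
rrbbbrbrrbb: Left { -2; -3/2; -5/4; -19/16; -151/128; -301/256 }, Right { -75/64; -37/32; -9/8; -1; 0 } so simplest -601/512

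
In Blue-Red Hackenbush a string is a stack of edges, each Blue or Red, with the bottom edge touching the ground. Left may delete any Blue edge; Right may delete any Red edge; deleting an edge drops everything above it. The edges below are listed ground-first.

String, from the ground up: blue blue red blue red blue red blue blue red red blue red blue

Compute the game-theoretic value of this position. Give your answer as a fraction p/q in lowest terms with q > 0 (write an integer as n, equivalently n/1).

6859/4096

Recurse on prefixes of the 14-edge string blue blue red blue red blue red blue blue red red blue red blue:
edge 1 of 14 (blue): { 0 | none } ⇒ 1
edge 2 of 14 (blue): { 0,1 | none } ⇒ 2
edge 3 of 14 (red): { 0,1 | 2 } ⇒ 3/2
edge 4 of 14 (blue): { 0,1,3/2 | 2 } ⇒ 7/4
edge 5 of 14 (red): { 0,1,3/2 | 7/4,2 } ⇒ 13/8
edge 6 of 14 (blue): { 0,1,3/2,13/8 | 7/4,2 } ⇒ 27/16
edge 7 of 14 (red): { 0,1,3/2,13/8 | 27/16,7/4,2 } ⇒ 53/32
edge 8 of 14 (blue): { 0,1,3/2,13/8,53/32 | 27/16,7/4,2 } ⇒ 107/64
edge 9 of 14 (blue): { 0,1,3/2,13/8,53/32,107/64 | 27/16,7/4,2 } ⇒ 215/128
edge 10 of 14 (red): { 0,1,3/2,13/8,53/32,107/64 | 215/128,27/16,7/4,2 } ⇒ 429/256
edge 11 of 14 (red): { 0,1,3/2,13/8,53/32,107/64 | 429/256,215/128,27/16,7/4,2 } ⇒ 857/512
edge 12 of 14 (blue): { 0,1,3/2,13/8,53/32,107/64,857/512 | 429/256,215/128,27/16,7/4,2 } ⇒ 1715/1024
edge 13 of 14 (red): { 0,1,3/2,13/8,53/32,107/64,857/512 | 1715/1024,429/256,215/128,27/16,7/4,2 } ⇒ 3429/2048
edge 14 of 14 (blue): { 0,1,3/2,13/8,53/32,107/64,857/512,3429/2048 | 1715/1024,429/256,215/128,27/16,7/4,2 } ⇒ 6859/4096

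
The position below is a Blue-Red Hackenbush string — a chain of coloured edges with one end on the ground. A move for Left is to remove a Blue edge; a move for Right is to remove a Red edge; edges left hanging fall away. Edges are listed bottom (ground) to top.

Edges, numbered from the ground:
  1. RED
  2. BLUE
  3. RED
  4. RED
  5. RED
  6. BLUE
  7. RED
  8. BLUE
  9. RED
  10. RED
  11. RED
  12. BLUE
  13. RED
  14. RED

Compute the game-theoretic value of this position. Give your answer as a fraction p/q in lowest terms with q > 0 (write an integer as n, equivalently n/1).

-7543/8192

Prefix values for RED BLUE RED RED RED BLUE RED BLUE RED RED RED BLUE RED RED via {L|R} + simplicity:
g_1 [R]  L=[]  R=[0]  = -1
g_2 [RB]  L=[-1]  R=[0]  = -1/2
g_3 [RBR]  L=[-1]  R=[-1/2 0]  = -3/4
g_4 [RBRR]  L=[-1]  R=[-3/4 -1/2 0]  = -7/8
g_5 [RBRRR]  L=[-1]  R=[-7/8 -3/4 -1/2 0]  = -15/16
g_6 [RBRRRB]  L=[-1 -15/16]  R=[-7/8 -3/4 -1/2 0]  = -29/32
g_7 [RBRRRBR]  L=[-1 -15/16]  R=[-29/32 -7/8 -3/4 -1/2 0]  = -59/64
g_8 [RBRRRBRB]  L=[-1 -15/16 -59/64]  R=[-29/32 -7/8 -3/4 -1/2 0]  = -117/128
g_9 [RBRRRBRBR]  L=[-1 -15/16 -59/64]  R=[-117/128 -29/32 -7/8 -3/4 -1/2 0]  = -235/256
g_10 [RBRRRBRBRR]  L=[-1 -15/16 -59/64]  R=[-235/256 -117/128 -29/32 -7/8 -3/4 -1/2 0]  = -471/512
g_11 [RBRRRBRBRRR]  L=[-1 -15/16 -59/64]  R=[-471/512 -235/256 -117/128 -29/32 -7/8 -3/4 -1/2 0]  = -943/1024
g_12 [RBRRRBRBRRRB]  L=[-1 -15/16 -59/64 -943/1024]  R=[-471/512 -235/256 -117/128 -29/32 -7/8 -3/4 -1/2 0]  = -1885/2048
g_13 [RBRRRBRBRRRBR]  L=[-1 -15/16 -59/64 -943/1024]  R=[-1885/2048 -471/512 -235/256 -117/128 -29/32 -7/8 -3/4 -1/2 0]  = -3771/4096
g_14 [RBRRRBRBRRRBRR]  L=[-1 -15/16 -59/64 -943/1024]  R=[-3771/4096 -1885/2048 -471/512 -235/256 -117/128 -29/32 -7/8 -3/4 -1/2 0]  = -7543/8192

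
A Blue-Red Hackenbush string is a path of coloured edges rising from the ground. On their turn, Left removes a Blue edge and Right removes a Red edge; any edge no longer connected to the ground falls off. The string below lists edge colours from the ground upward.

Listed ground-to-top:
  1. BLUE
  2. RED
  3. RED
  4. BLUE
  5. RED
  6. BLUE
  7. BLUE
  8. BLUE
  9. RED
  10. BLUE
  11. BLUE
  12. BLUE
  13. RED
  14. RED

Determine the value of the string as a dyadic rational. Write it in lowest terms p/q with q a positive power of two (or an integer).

3001/8192

edge 1 of 14 (BLUE): { 0 | — } — 1
edge 2 of 14 (RED): { 0 | 1 } — 1/2
edge 3 of 14 (RED): { 0 | 1/2; 1 } — 1/4
edge 4 of 14 (BLUE): { 0; 1/4 | 1/2; 1 } — 3/8
edge 5 of 14 (RED): { 0; 1/4 | 3/8; 1/2; 1 } — 5/16
edge 6 of 14 (BLUE): { 0; 1/4; 5/16 | 3/8; 1/2; 1 } — 11/32
edge 7 of 14 (BLUE): { 0; 1/4; 5/16; 11/32 | 3/8; 1/2; 1 } — 23/64
edge 8 of 14 (BLUE): { 0; 1/4; 5/16; 11/32; 23/64 | 3/8; 1/2; 1 } — 47/128
edge 9 of 14 (RED): { 0; 1/4; 5/16; 11/32; 23/64 | 47/128; 3/8; 1/2; 1 } — 93/256
edge 10 of 14 (BLUE): { 0; 1/4; 5/16; 11/32; 23/64; 93/256 | 47/128; 3/8; 1/2; 1 } — 187/512
edge 11 of 14 (BLUE): { 0; 1/4; 5/16; 11/32; 23/64; 93/256; 187/512 | 47/128; 3/8; 1/2; 1 } — 375/1024
edge 12 of 14 (BLUE): { 0; 1/4; 5/16; 11/32; 23/64; 93/256; 187/512; 375/1024 | 47/128; 3/8; 1/2; 1 } — 751/2048
edge 13 of 14 (RED): { 0; 1/4; 5/16; 11/32; 23/64; 93/256; 187/512; 375/1024 | 751/2048; 47/128; 3/8; 1/2; 1 } — 1501/4096
edge 14 of 14 (RED): { 0; 1/4; 5/16; 11/32; 23/64; 93/256; 187/512; 375/1024 | 1501/4096; 751/2048; 47/128; 3/8; 1/2; 1 } — 3001/8192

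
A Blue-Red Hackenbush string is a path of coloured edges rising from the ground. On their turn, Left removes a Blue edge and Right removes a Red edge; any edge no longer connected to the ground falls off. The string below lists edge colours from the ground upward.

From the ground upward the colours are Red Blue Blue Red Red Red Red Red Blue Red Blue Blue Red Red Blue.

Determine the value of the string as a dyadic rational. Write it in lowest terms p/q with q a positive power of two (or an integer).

R: Left {  }, Right { 0 } => simplest -1
RB: Left { -1 }, Right { 0 } => simplest -1/2
RBB: Left { -1; -1/2 }, Right { 0 } => simplest -1/4
RBBR: Left { -1; -1/2 }, Right { -1/4; 0 } => simplest -3/8
RBBRR: Left { -1; -1/2 }, Right { -3/8; -1/4; 0 } => simplest -7/16
RBBRRR: Left { -1; -1/2 }, Right { -7/16; -3/8; -1/4; 0 } => simplest -15/32
RBBRRRR: Left { -1; -1/2 }, Right { -15/32; -7/16; -3/8; -1/4; 0 } => simplest -31/64
RBBRRRRR: Left { -1; -1/2 }, Right { -31/64; -15/32; -7/16; -3/8; -1/4; 0 } => simplest -63/128
RBBRRRRRB: Left { -1; -1/2; -63/128 }, Right { -31/64; -15/32; -7/16; -3/8; -1/4; 0 } => simplest -125/256
RBBRRRRRBR: Left { -1; -1/2; -63/128 }, Right { -125/256; -31/64; -15/32; -7/16; -3/8; -1/4; 0 } => simplest -251/512
RBBRRRRRBRB: Left { -1; -1/2; -63/128; -251/512 }, Right { -125/256; -31/64; -15/32; -7/16; -3/8; -1/4; 0 } => simplest -501/1024
RBBRRRRRBRBB: Left { -1; -1/2; -63/128; -251/512; -501/1024 }, Right { -125/256; -31/64; -15/32; -7/16; -3/8; -1/4; 0 } => simplest -1001/2048
RBBRRRRRBRBBR: Left { -1; -1/2; -63/128; -251/512; -501/1024 }, Right { -1001/2048; -125/256; -31/64; -15/32; -7/16; -3/8; -1/4; 0 } => simplest -2003/4096
RBBRRRRRBRBBRR: Left { -1; -1/2; -63/128; -251/512; -501/1024 }, Right { -2003/4096; -1001/2048; -125/256; -31/64; -15/32; -7/16; -3/8; -1/4; 0 } => simplest -4007/8192
RBBRRRRRBRBBRRB: Left { -1; -1/2; -63/128; -251/512; -501/1024; -4007/8192 }, Right { -2003/4096; -1001/2048; -125/256; -31/64; -15/32; -7/16; -3/8; -1/4; 0 } => simplest -8013/16384

-8013/16384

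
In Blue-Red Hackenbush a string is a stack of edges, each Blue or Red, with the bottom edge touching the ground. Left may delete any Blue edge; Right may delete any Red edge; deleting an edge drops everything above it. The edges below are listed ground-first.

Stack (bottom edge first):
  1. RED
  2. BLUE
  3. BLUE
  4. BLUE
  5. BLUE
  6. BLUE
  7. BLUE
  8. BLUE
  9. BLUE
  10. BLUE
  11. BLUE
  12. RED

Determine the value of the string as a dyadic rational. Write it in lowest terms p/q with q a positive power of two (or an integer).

-3/2048

Prefix values for RED BLUE BLUE BLUE BLUE BLUE BLUE BLUE BLUE BLUE BLUE RED via {L|R} + simplicity:
1 of 12 · R · max L −∞ · min R 0 so -1
2 of 12 · RB · max L -1 · min R 0 so -1/2
3 of 12 · RBB · max L -1/2 · min R 0 so -1/4
4 of 12 · RBBB · max L -1/4 · min R 0 so -1/8
5 of 12 · RBBBB · max L -1/8 · min R 0 so -1/16
6 of 12 · RBBBBB · max L -1/16 · min R 0 so -1/32
7 of 12 · RBBBBBB · max L -1/32 · min R 0 so -1/64
8 of 12 · RBBBBBBB · max L -1/64 · min R 0 so -1/128
9 of 12 · RBBBBBBBB · max L -1/128 · min R 0 so -1/256
10 of 12 · RBBBBBBBBB · max L -1/256 · min R 0 so -1/512
11 of 12 · RBBBBBBBBBB · max L -1/512 · min R 0 so -1/1024
12 of 12 · RBBBBBBBBBBR · max L -1/512 · min R -1/1024 so -3/2048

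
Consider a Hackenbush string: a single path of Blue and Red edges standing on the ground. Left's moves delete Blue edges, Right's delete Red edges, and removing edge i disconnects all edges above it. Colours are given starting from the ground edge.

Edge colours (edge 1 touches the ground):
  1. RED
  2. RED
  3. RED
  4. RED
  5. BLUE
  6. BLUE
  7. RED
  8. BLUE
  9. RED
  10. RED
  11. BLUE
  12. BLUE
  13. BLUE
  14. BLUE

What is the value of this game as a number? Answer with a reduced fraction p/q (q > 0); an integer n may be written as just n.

-3425/1024

edge 1 of 14 (RED): { none | 0 } ⇒ -1
edge 2 of 14 (RED): { none | -1,0 } ⇒ -2
edge 3 of 14 (RED): { none | -2,-1,0 } ⇒ -3
edge 4 of 14 (RED): { none | -3,-2,-1,0 } ⇒ -4
edge 5 of 14 (BLUE): { -4 | -3,-2,-1,0 } ⇒ -7/2
edge 6 of 14 (BLUE): { -4,-7/2 | -3,-2,-1,0 } ⇒ -13/4
edge 7 of 14 (RED): { -4,-7/2 | -13/4,-3,-2,-1,0 } ⇒ -27/8
edge 8 of 14 (BLUE): { -4,-7/2,-27/8 | -13/4,-3,-2,-1,0 } ⇒ -53/16
edge 9 of 14 (RED): { -4,-7/2,-27/8 | -53/16,-13/4,-3,-2,-1,0 } ⇒ -107/32
edge 10 of 14 (RED): { -4,-7/2,-27/8 | -107/32,-53/16,-13/4,-3,-2,-1,0 } ⇒ -215/64
edge 11 of 14 (BLUE): { -4,-7/2,-27/8,-215/64 | -107/32,-53/16,-13/4,-3,-2,-1,0 } ⇒ -429/128
edge 12 of 14 (BLUE): { -4,-7/2,-27/8,-215/64,-429/128 | -107/32,-53/16,-13/4,-3,-2,-1,0 } ⇒ -857/256
edge 13 of 14 (BLUE): { -4,-7/2,-27/8,-215/64,-429/128,-857/256 | -107/32,-53/16,-13/4,-3,-2,-1,0 } ⇒ -1713/512
edge 14 of 14 (BLUE): { -4,-7/2,-27/8,-215/64,-429/128,-857/256,-1713/512 | -107/32,-53/16,-13/4,-3,-2,-1,0 } ⇒ -3425/1024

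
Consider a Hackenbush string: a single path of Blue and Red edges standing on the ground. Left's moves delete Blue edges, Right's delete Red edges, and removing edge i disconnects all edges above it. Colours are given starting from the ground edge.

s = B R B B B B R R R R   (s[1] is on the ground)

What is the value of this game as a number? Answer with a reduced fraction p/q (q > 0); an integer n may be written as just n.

Build v(s[:k]) for k = 1..10, string s = B R B B B B R R R R.
1 of 10 · B · max L 0 · min R +∞ = 1
2 of 10 · BR · max L 0 · min R 1 = 1/2
3 of 10 · BRB · max L 1/2 · min R 1 = 3/4
4 of 10 · BRBB · max L 3/4 · min R 1 = 7/8
5 of 10 · BRBBB · max L 7/8 · min R 1 = 15/16
6 of 10 · BRBBBB · max L 15/16 · min R 1 = 31/32
7 of 10 · BRBBBBR · max L 15/16 · min R 31/32 = 61/64
8 of 10 · BRBBBBRR · max L 15/16 · min R 61/64 = 121/128
9 of 10 · BRBBBBRRR · max L 15/16 · min R 121/128 = 241/256
10 of 10 · BRBBBBRRRR · max L 15/16 · min R 241/256 = 481/512

481/512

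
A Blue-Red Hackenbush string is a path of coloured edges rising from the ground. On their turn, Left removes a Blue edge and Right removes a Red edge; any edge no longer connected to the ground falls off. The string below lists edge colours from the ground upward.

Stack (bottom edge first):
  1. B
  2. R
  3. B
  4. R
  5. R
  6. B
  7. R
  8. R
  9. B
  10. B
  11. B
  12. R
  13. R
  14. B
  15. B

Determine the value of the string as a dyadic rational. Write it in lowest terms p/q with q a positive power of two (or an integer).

Build v(s[:k]) for k = 1..15, string s = B R B R R B R R B B B R R B B.
step 1: add B to get B; options L={ 0 } R={  } so 1
step 2: add R to get BR; options L={ 0 } R={ 1 } so 1/2
step 3: add B to get BRB; options L={ 0 1/2 } R={ 1 } so 3/4
step 4: add R to get BRBR; options L={ 0 1/2 } R={ 3/4 1 } so 5/8
step 5: add R to get BRBRR; options L={ 0 1/2 } R={ 5/8 3/4 1 } so 9/16
step 6: add B to get BRBRRB; options L={ 0 1/2 9/16 } R={ 5/8 3/4 1 } so 19/32
step 7: add R to get BRBRRBR; options L={ 0 1/2 9/16 } R={ 19/32 5/8 3/4 1 } so 37/64
step 8: add R to get BRBRRBRR; options L={ 0 1/2 9/16 } R={ 37/64 19/32 5/8 3/4 1 } so 73/128
step 9: add B to get BRBRRBRRB; options L={ 0 1/2 9/16 73/128 } R={ 37/64 19/32 5/8 3/4 1 } so 147/256
step 10: add B to get BRBRRBRRBB; options L={ 0 1/2 9/16 73/128 147/256 } R={ 37/64 19/32 5/8 3/4 1 } so 295/512
step 11: add B to get BRBRRBRRBBB; options L={ 0 1/2 9/16 73/128 147/256 295/512 } R={ 37/64 19/32 5/8 3/4 1 } so 591/1024
step 12: add R to get BRBRRBRRBBBR; options L={ 0 1/2 9/16 73/128 147/256 295/512 } R={ 591/1024 37/64 19/32 5/8 3/4 1 } so 1181/2048
step 13: add R to get BRBRRBRRBBBRR; options L={ 0 1/2 9/16 73/128 147/256 295/512 } R={ 1181/2048 591/1024 37/64 19/32 5/8 3/4 1 } so 2361/4096
step 14: add B to get BRBRRBRRBBBRRB; options L={ 0 1/2 9/16 73/128 147/256 295/512 2361/4096 } R={ 1181/2048 591/1024 37/64 19/32 5/8 3/4 1 } so 4723/8192
step 15: add B to get BRBRRBRRBBBRRBB; options L={ 0 1/2 9/16 73/128 147/256 295/512 2361/4096 4723/8192 } R={ 1181/2048 591/1024 37/64 19/32 5/8 3/4 1 } so 9447/16384

9447/16384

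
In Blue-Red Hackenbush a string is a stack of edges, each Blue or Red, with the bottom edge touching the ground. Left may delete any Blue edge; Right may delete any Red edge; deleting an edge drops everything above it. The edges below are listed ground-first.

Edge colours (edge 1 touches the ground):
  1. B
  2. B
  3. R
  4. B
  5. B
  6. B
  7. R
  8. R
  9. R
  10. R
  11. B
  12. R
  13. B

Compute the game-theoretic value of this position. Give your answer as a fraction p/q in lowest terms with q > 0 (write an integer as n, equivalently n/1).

3851/2048

B: Left { 0 }, Right { ∅ } — simplest 1
BB: Left { 0,1 }, Right { ∅ } — simplest 2
BBR: Left { 0,1 }, Right { 2 } — simplest 3/2
BBRB: Left { 0,1,3/2 }, Right { 2 } — simplest 7/4
BBRBB: Left { 0,1,3/2,7/4 }, Right { 2 } — simplest 15/8
BBRBBB: Left { 0,1,3/2,7/4,15/8 }, Right { 2 } — simplest 31/16
BBRBBBR: Left { 0,1,3/2,7/4,15/8 }, Right { 31/16,2 } — simplest 61/32
BBRBBBRR: Left { 0,1,3/2,7/4,15/8 }, Right { 61/32,31/16,2 } — simplest 121/64
BBRBBBRRR: Left { 0,1,3/2,7/4,15/8 }, Right { 121/64,61/32,31/16,2 } — simplest 241/128
BBRBBBRRRR: Left { 0,1,3/2,7/4,15/8 }, Right { 241/128,121/64,61/32,31/16,2 } — simplest 481/256
BBRBBBRRRRB: Left { 0,1,3/2,7/4,15/8,481/256 }, Right { 241/128,121/64,61/32,31/16,2 } — simplest 963/512
BBRBBBRRRRBR: Left { 0,1,3/2,7/4,15/8,481/256 }, Right { 963/512,241/128,121/64,61/32,31/16,2 } — simplest 1925/1024
BBRBBBRRRRBRB: Left { 0,1,3/2,7/4,15/8,481/256,1925/1024 }, Right { 963/512,241/128,121/64,61/32,31/16,2 } — simplest 3851/2048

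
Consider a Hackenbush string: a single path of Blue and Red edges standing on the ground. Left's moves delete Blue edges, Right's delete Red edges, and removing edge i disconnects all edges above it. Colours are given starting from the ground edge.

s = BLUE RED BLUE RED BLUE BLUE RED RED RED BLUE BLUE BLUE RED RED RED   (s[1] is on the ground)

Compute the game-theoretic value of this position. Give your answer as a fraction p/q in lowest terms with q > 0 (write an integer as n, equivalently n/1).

Build val(s[:k]) for k = 1..15, string s = BLUE RED BLUE RED BLUE BLUE RED RED RED BLUE BLUE BLUE RED RED RED.
1 of 15 · B · max L 0 · min R +∞ → 1
2 of 15 · BR · max L 0 · min R 1 → 1/2
3 of 15 · BRB · max L 1/2 · min R 1 → 3/4
4 of 15 · BRBR · max L 1/2 · min R 3/4 → 5/8
5 of 15 · BRBRB · max L 5/8 · min R 3/4 → 11/16
6 of 15 · BRBRBB · max L 11/16 · min R 3/4 → 23/32
7 of 15 · BRBRBBR · max L 11/16 · min R 23/32 → 45/64
8 of 15 · BRBRBBRR · max L 11/16 · min R 45/64 → 89/128
9 of 15 · BRBRBBRRR · max L 11/16 · min R 89/128 → 177/256
10 of 15 · BRBRBBRRRB · max L 177/256 · min R 89/128 → 355/512
11 of 15 · BRBRBBRRRBB · max L 355/512 · min R 89/128 → 711/1024
12 of 15 · BRBRBBRRRBBB · max L 711/1024 · min R 89/128 → 1423/2048
13 of 15 · BRBRBBRRRBBBR · max L 711/1024 · min R 1423/2048 → 2845/4096
14 of 15 · BRBRBBRRRBBBRR · max L 711/1024 · min R 2845/4096 → 5689/8192
15 of 15 · BRBRBBRRRBBBRRR · max L 711/1024 · min R 5689/8192 → 11377/16384

11377/16384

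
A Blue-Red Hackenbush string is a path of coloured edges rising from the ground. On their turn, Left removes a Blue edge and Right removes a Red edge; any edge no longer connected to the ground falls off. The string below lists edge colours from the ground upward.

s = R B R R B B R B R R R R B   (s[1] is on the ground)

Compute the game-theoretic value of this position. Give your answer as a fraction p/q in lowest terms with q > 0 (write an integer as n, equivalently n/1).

-3261/4096

Prefix values for R B R R B B R B R R R R B via {L|R} + simplicity:
step 1: add R to get R; options L={ — } R={ 0 } = -1
step 2: add B to get RB; options L={ -1 } R={ 0 } = -1/2
step 3: add R to get RBR; options L={ -1 } R={ -1/2; 0 } = -3/4
step 4: add R to get RBRR; options L={ -1 } R={ -3/4; -1/2; 0 } = -7/8
step 5: add B to get RBRRB; options L={ -1; -7/8 } R={ -3/4; -1/2; 0 } = -13/16
step 6: add B to get RBRRBB; options L={ -1; -7/8; -13/16 } R={ -3/4; -1/2; 0 } = -25/32
step 7: add R to get RBRRBBR; options L={ -1; -7/8; -13/16 } R={ -25/32; -3/4; -1/2; 0 } = -51/64
step 8: add B to get RBRRBBRB; options L={ -1; -7/8; -13/16; -51/64 } R={ -25/32; -3/4; -1/2; 0 } = -101/128
step 9: add R to get RBRRBBRBR; options L={ -1; -7/8; -13/16; -51/64 } R={ -101/128; -25/32; -3/4; -1/2; 0 } = -203/256
step 10: add R to get RBRRBBRBRR; options L={ -1; -7/8; -13/16; -51/64 } R={ -203/256; -101/128; -25/32; -3/4; -1/2; 0 } = -407/512
step 11: add R to get RBRRBBRBRRR; options L={ -1; -7/8; -13/16; -51/64 } R={ -407/512; -203/256; -101/128; -25/32; -3/4; -1/2; 0 } = -815/1024
step 12: add R to get RBRRBBRBRRRR; options L={ -1; -7/8; -13/16; -51/64 } R={ -815/1024; -407/512; -203/256; -101/128; -25/32; -3/4; -1/2; 0 } = -1631/2048
step 13: add B to get RBRRBBRBRRRRB; options L={ -1; -7/8; -13/16; -51/64; -1631/2048 } R={ -815/1024; -407/512; -203/256; -101/128; -25/32; -3/4; -1/2; 0 } = -3261/4096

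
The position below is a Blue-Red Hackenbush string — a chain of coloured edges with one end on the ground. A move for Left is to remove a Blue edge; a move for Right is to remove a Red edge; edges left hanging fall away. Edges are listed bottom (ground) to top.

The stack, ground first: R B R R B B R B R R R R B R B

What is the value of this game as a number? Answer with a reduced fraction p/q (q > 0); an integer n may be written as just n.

edge 1 of 15 (R): { — | 0 } => -1
edge 2 of 15 (B): { -1 | 0 } => -1/2
edge 3 of 15 (R): { -1 | -1/2; 0 } => -3/4
edge 4 of 15 (R): { -1 | -3/4; -1/2; 0 } => -7/8
edge 5 of 15 (B): { -1; -7/8 | -3/4; -1/2; 0 } => -13/16
edge 6 of 15 (B): { -1; -7/8; -13/16 | -3/4; -1/2; 0 } => -25/32
edge 7 of 15 (R): { -1; -7/8; -13/16 | -25/32; -3/4; -1/2; 0 } => -51/64
edge 8 of 15 (B): { -1; -7/8; -13/16; -51/64 | -25/32; -3/4; -1/2; 0 } => -101/128
edge 9 of 15 (R): { -1; -7/8; -13/16; -51/64 | -101/128; -25/32; -3/4; -1/2; 0 } => -203/256
edge 10 of 15 (R): { -1; -7/8; -13/16; -51/64 | -203/256; -101/128; -25/32; -3/4; -1/2; 0 } => -407/512
edge 11 of 15 (R): { -1; -7/8; -13/16; -51/64 | -407/512; -203/256; -101/128; -25/32; -3/4; -1/2; 0 } => -815/1024
edge 12 of 15 (R): { -1; -7/8; -13/16; -51/64 | -815/1024; -407/512; -203/256; -101/128; -25/32; -3/4; -1/2; 0 } => -1631/2048
edge 13 of 15 (B): { -1; -7/8; -13/16; -51/64; -1631/2048 | -815/1024; -407/512; -203/256; -101/128; -25/32; -3/4; -1/2; 0 } => -3261/4096
edge 14 of 15 (R): { -1; -7/8; -13/16; -51/64; -1631/2048 | -3261/4096; -815/1024; -407/512; -203/256; -101/128; -25/32; -3/4; -1/2; 0 } => -6523/8192
edge 15 of 15 (B): { -1; -7/8; -13/16; -51/64; -1631/2048; -6523/8192 | -3261/4096; -815/1024; -407/512; -203/256; -101/128; -25/32; -3/4; -1/2; 0 } => -13045/16384

-13045/16384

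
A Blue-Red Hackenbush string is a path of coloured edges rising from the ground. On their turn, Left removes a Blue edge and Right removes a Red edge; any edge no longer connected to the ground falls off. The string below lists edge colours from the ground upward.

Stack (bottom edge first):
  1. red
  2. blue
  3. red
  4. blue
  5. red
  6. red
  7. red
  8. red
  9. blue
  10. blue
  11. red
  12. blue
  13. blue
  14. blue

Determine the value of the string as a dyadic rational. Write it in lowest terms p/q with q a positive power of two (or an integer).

-6033/8192

Build v(s[:k]) for k = 1..14, string s = red blue red blue red red red red blue blue red blue blue blue.
v(r) = { · | 0 } => -1
v(rb) = { -1 | 0 } => -1/2
v(rbr) = { -1 | -1/2 0 } => -3/4
v(rbrb) = { -1 -3/4 | -1/2 0 } => -5/8
v(rbrbr) = { -1 -3/4 | -5/8 -1/2 0 } => -11/16
v(rbrbrr) = { -1 -3/4 | -11/16 -5/8 -1/2 0 } => -23/32
v(rbrbrrr) = { -1 -3/4 | -23/32 -11/16 -5/8 -1/2 0 } => -47/64
v(rbrbrrrr) = { -1 -3/4 | -47/64 -23/32 -11/16 -5/8 -1/2 0 } => -95/128
v(rbrbrrrrb) = { -1 -3/4 -95/128 | -47/64 -23/32 -11/16 -5/8 -1/2 0 } => -189/256
v(rbrbrrrrbb) = { -1 -3/4 -95/128 -189/256 | -47/64 -23/32 -11/16 -5/8 -1/2 0 } => -377/512
v(rbrbrrrrbbr) = { -1 -3/4 -95/128 -189/256 | -377/512 -47/64 -23/32 -11/16 -5/8 -1/2 0 } => -755/1024
v(rbrbrrrrbbrb) = { -1 -3/4 -95/128 -189/256 -755/1024 | -377/512 -47/64 -23/32 -11/16 -5/8 -1/2 0 } => -1509/2048
v(rbrbrrrrbbrbb) = { -1 -3/4 -95/128 -189/256 -755/1024 -1509/2048 | -377/512 -47/64 -23/32 -11/16 -5/8 -1/2 0 } => -3017/4096
v(rbrbrrrrbbrbbb) = { -1 -3/4 -95/128 -189/256 -755/1024 -1509/2048 -3017/4096 | -377/512 -47/64 -23/32 -11/16 -5/8 -1/2 0 } => -6033/8192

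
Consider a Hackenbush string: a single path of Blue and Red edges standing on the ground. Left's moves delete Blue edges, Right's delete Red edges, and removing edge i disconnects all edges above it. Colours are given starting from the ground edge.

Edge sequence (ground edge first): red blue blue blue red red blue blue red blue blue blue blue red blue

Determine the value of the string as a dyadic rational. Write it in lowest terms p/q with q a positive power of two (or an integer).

Recurse on prefixes of the 15-edge string red blue blue blue red red blue blue red blue blue blue blue red blue:
g_1 [r]  L=[(no moves)]  R=[0]  so -1
g_2 [rb]  L=[-1]  R=[0]  so -1/2
g_3 [rbb]  L=[-1 -1/2]  R=[0]  so -1/4
g_4 [rbbb]  L=[-1 -1/2 -1/4]  R=[0]  so -1/8
g_5 [rbbbr]  L=[-1 -1/2 -1/4]  R=[-1/8 0]  so -3/16
g_6 [rbbbrr]  L=[-1 -1/2 -1/4]  R=[-3/16 -1/8 0]  so -7/32
g_7 [rbbbrrb]  L=[-1 -1/2 -1/4 -7/32]  R=[-3/16 -1/8 0]  so -13/64
g_8 [rbbbrrbb]  L=[-1 -1/2 -1/4 -7/32 -13/64]  R=[-3/16 -1/8 0]  so -25/128
g_9 [rbbbrrbbr]  L=[-1 -1/2 -1/4 -7/32 -13/64]  R=[-25/128 -3/16 -1/8 0]  so -51/256
g_10 [rbbbrrbbrb]  L=[-1 -1/2 -1/4 -7/32 -13/64 -51/256]  R=[-25/128 -3/16 -1/8 0]  so -101/512
g_11 [rbbbrrbbrbb]  L=[-1 -1/2 -1/4 -7/32 -13/64 -51/256 -101/512]  R=[-25/128 -3/16 -1/8 0]  so -201/1024
g_12 [rbbbrrbbrbbb]  L=[-1 -1/2 -1/4 -7/32 -13/64 -51/256 -101/512 -201/1024]  R=[-25/128 -3/16 -1/8 0]  so -401/2048
g_13 [rbbbrrbbrbbbb]  L=[-1 -1/2 -1/4 -7/32 -13/64 -51/256 -101/512 -201/1024 -401/2048]  R=[-25/128 -3/16 -1/8 0]  so -801/4096
g_14 [rbbbrrbbrbbbbr]  L=[-1 -1/2 -1/4 -7/32 -13/64 -51/256 -101/512 -201/1024 -401/2048]  R=[-801/4096 -25/128 -3/16 -1/8 0]  so -1603/8192
g_15 [rbbbrrbbrbbbbrb]  L=[-1 -1/2 -1/4 -7/32 -13/64 -51/256 -101/512 -201/1024 -401/2048 -1603/8192]  R=[-801/4096 -25/128 -3/16 -1/8 0]  so -3205/16384

-3205/16384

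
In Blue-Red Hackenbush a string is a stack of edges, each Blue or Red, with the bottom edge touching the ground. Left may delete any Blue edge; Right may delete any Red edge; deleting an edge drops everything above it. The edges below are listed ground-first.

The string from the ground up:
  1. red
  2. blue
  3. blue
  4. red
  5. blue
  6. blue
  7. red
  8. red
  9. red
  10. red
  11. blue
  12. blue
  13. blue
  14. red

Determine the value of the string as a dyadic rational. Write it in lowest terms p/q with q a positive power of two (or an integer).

-2531/8192

Recurse on prefixes of the 14-edge string red blue blue red blue blue red red red red blue blue blue red:
1 of 14 · r · max L −∞ · min R 0 -> -1
2 of 14 · rb · max L -1 · min R 0 -> -1/2
3 of 14 · rbb · max L -1/2 · min R 0 -> -1/4
4 of 14 · rbbr · max L -1/2 · min R -1/4 -> -3/8
5 of 14 · rbbrb · max L -3/8 · min R -1/4 -> -5/16
6 of 14 · rbbrbb · max L -5/16 · min R -1/4 -> -9/32
7 of 14 · rbbrbbr · max L -5/16 · min R -9/32 -> -19/64
8 of 14 · rbbrbbrr · max L -5/16 · min R -19/64 -> -39/128
9 of 14 · rbbrbbrrr · max L -5/16 · min R -39/128 -> -79/256
10 of 14 · rbbrbbrrrr · max L -5/16 · min R -79/256 -> -159/512
11 of 14 · rbbrbbrrrrb · max L -159/512 · min R -79/256 -> -317/1024
12 of 14 · rbbrbbrrrrbb · max L -317/1024 · min R -79/256 -> -633/2048
13 of 14 · rbbrbbrrrrbbb · max L -633/2048 · min R -79/256 -> -1265/4096
14 of 14 · rbbrbbrrrrbbbr · max L -633/2048 · min R -1265/4096 -> -2531/8192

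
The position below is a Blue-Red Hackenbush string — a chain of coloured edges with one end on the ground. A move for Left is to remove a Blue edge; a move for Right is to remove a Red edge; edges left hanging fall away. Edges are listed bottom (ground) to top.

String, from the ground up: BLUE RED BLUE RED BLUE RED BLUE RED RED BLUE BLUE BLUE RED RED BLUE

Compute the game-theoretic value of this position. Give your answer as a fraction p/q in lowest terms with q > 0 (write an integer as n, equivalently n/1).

10867/16384

Prefix values for BLUE RED BLUE RED BLUE RED BLUE RED RED BLUE BLUE BLUE RED RED BLUE via {L|R} + simplicity:
edge 1 of 15 (BLUE): { 0 | (no moves) } => 1
edge 2 of 15 (RED): { 0 | 1 } => 1/2
edge 3 of 15 (BLUE): { 0 1/2 | 1 } => 3/4
edge 4 of 15 (RED): { 0 1/2 | 3/4 1 } => 5/8
edge 5 of 15 (BLUE): { 0 1/2 5/8 | 3/4 1 } => 11/16
edge 6 of 15 (RED): { 0 1/2 5/8 | 11/16 3/4 1 } => 21/32
edge 7 of 15 (BLUE): { 0 1/2 5/8 21/32 | 11/16 3/4 1 } => 43/64
edge 8 of 15 (RED): { 0 1/2 5/8 21/32 | 43/64 11/16 3/4 1 } => 85/128
edge 9 of 15 (RED): { 0 1/2 5/8 21/32 | 85/128 43/64 11/16 3/4 1 } => 169/256
edge 10 of 15 (BLUE): { 0 1/2 5/8 21/32 169/256 | 85/128 43/64 11/16 3/4 1 } => 339/512
edge 11 of 15 (BLUE): { 0 1/2 5/8 21/32 169/256 339/512 | 85/128 43/64 11/16 3/4 1 } => 679/1024
edge 12 of 15 (BLUE): { 0 1/2 5/8 21/32 169/256 339/512 679/1024 | 85/128 43/64 11/16 3/4 1 } => 1359/2048
edge 13 of 15 (RED): { 0 1/2 5/8 21/32 169/256 339/512 679/1024 | 1359/2048 85/128 43/64 11/16 3/4 1 } => 2717/4096
edge 14 of 15 (RED): { 0 1/2 5/8 21/32 169/256 339/512 679/1024 | 2717/4096 1359/2048 85/128 43/64 11/16 3/4 1 } => 5433/8192
edge 15 of 15 (BLUE): { 0 1/2 5/8 21/32 169/256 339/512 679/1024 5433/8192 | 2717/4096 1359/2048 85/128 43/64 11/16 3/4 1 } => 10867/16384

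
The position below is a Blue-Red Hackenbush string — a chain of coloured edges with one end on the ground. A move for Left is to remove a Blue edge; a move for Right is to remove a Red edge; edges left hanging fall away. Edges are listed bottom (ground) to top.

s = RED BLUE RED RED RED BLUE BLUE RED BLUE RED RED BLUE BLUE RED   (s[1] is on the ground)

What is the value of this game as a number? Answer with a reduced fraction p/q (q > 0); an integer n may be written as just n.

-7347/8192

Build value(s[:k]) for k = 1..14, string s = RED BLUE RED RED RED BLUE BLUE RED BLUE RED RED BLUE BLUE RED.
R: Left { · }, Right { 0 } ⇒ simplest -1
RB: Left { -1 }, Right { 0 } ⇒ simplest -1/2
RBR: Left { -1 }, Right { -1/2, 0 } ⇒ simplest -3/4
RBRR: Left { -1 }, Right { -3/4, -1/2, 0 } ⇒ simplest -7/8
RBRRR: Left { -1 }, Right { -7/8, -3/4, -1/2, 0 } ⇒ simplest -15/16
RBRRRB: Left { -1, -15/16 }, Right { -7/8, -3/4, -1/2, 0 } ⇒ simplest -29/32
RBRRRBB: Left { -1, -15/16, -29/32 }, Right { -7/8, -3/4, -1/2, 0 } ⇒ simplest -57/64
RBRRRBBR: Left { -1, -15/16, -29/32 }, Right { -57/64, -7/8, -3/4, -1/2, 0 } ⇒ simplest -115/128
RBRRRBBRB: Left { -1, -15/16, -29/32, -115/128 }, Right { -57/64, -7/8, -3/4, -1/2, 0 } ⇒ simplest -229/256
RBRRRBBRBR: Left { -1, -15/16, -29/32, -115/128 }, Right { -229/256, -57/64, -7/8, -3/4, -1/2, 0 } ⇒ simplest -459/512
RBRRRBBRBRR: Left { -1, -15/16, -29/32, -115/128 }, Right { -459/512, -229/256, -57/64, -7/8, -3/4, -1/2, 0 } ⇒ simplest -919/1024
RBRRRBBRBRRB: Left { -1, -15/16, -29/32, -115/128, -919/1024 }, Right { -459/512, -229/256, -57/64, -7/8, -3/4, -1/2, 0 } ⇒ simplest -1837/2048
RBRRRBBRBRRBB: Left { -1, -15/16, -29/32, -115/128, -919/1024, -1837/2048 }, Right { -459/512, -229/256, -57/64, -7/8, -3/4, -1/2, 0 } ⇒ simplest -3673/4096
RBRRRBBRBRRBBR: Left { -1, -15/16, -29/32, -115/128, -919/1024, -1837/2048 }, Right { -3673/4096, -459/512, -229/256, -57/64, -7/8, -3/4, -1/2, 0 } ⇒ simplest -7347/8192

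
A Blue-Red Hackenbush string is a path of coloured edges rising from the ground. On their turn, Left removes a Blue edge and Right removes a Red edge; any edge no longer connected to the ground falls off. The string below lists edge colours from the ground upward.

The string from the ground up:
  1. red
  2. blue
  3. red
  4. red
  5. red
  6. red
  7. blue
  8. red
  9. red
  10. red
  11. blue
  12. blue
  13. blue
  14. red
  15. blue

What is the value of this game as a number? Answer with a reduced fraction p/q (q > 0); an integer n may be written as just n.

1 of 15 · r · max L −∞ · min R 0 = -1
2 of 15 · rb · max L -1 · min R 0 = -1/2
3 of 15 · rbr · max L -1 · min R -1/2 = -3/4
4 of 15 · rbrr · max L -1 · min R -3/4 = -7/8
5 of 15 · rbrrr · max L -1 · min R -7/8 = -15/16
6 of 15 · rbrrrr · max L -1 · min R -15/16 = -31/32
7 of 15 · rbrrrrb · max L -31/32 · min R -15/16 = -61/64
8 of 15 · rbrrrrbr · max L -31/32 · min R -61/64 = -123/128
9 of 15 · rbrrrrbrr · max L -31/32 · min R -123/128 = -247/256
10 of 15 · rbrrrrbrrr · max L -31/32 · min R -247/256 = -495/512
11 of 15 · rbrrrrbrrrb · max L -495/512 · min R -247/256 = -989/1024
12 of 15 · rbrrrrbrrrbb · max L -989/1024 · min R -247/256 = -1977/2048
13 of 15 · rbrrrrbrrrbbb · max L -1977/2048 · min R -247/256 = -3953/4096
14 of 15 · rbrrrrbrrrbbbr · max L -1977/2048 · min R -3953/4096 = -7907/8192
15 of 15 · rbrrrrbrrrbbbrb · max L -7907/8192 · min R -3953/4096 = -15813/16384

-15813/16384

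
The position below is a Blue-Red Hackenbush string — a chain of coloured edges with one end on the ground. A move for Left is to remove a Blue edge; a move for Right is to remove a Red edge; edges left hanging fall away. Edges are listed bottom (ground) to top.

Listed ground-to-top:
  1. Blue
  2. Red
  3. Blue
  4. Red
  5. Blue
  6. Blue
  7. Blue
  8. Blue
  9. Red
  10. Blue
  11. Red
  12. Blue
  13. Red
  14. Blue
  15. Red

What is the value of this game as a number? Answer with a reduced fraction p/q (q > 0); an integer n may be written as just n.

12117/16384

Prefix values for Blue Red Blue Red Blue Blue Blue Blue Red Blue Red Blue Red Blue Red via {L|R} + simplicity:
1 of 15 · B · max L 0 · min R +∞ → 1
2 of 15 · BR · max L 0 · min R 1 → 1/2
3 of 15 · BRB · max L 1/2 · min R 1 → 3/4
4 of 15 · BRBR · max L 1/2 · min R 3/4 → 5/8
5 of 15 · BRBRB · max L 5/8 · min R 3/4 → 11/16
6 of 15 · BRBRBB · max L 11/16 · min R 3/4 → 23/32
7 of 15 · BRBRBBB · max L 23/32 · min R 3/4 → 47/64
8 of 15 · BRBRBBBB · max L 47/64 · min R 3/4 → 95/128
9 of 15 · BRBRBBBBR · max L 47/64 · min R 95/128 → 189/256
10 of 15 · BRBRBBBBRB · max L 189/256 · min R 95/128 → 379/512
11 of 15 · BRBRBBBBRBR · max L 189/256 · min R 379/512 → 757/1024
12 of 15 · BRBRBBBBRBRB · max L 757/1024 · min R 379/512 → 1515/2048
13 of 15 · BRBRBBBBRBRBR · max L 757/1024 · min R 1515/2048 → 3029/4096
14 of 15 · BRBRBBBBRBRBRB · max L 3029/4096 · min R 1515/2048 → 6059/8192
15 of 15 · BRBRBBBBRBRBRBR · max L 3029/4096 · min R 6059/8192 → 12117/16384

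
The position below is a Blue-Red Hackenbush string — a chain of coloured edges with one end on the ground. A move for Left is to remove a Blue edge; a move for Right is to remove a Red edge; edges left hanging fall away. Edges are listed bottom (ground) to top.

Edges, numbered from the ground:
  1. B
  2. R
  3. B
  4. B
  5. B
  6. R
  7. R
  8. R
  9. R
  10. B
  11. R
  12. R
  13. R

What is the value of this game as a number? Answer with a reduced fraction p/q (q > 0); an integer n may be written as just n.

3601/4096

B: Left { 0 }, Right { ∅ } = simplest 1
BR: Left { 0 }, Right { 1 } = simplest 1/2
BRB: Left { 0,1/2 }, Right { 1 } = simplest 3/4
BRBB: Left { 0,1/2,3/4 }, Right { 1 } = simplest 7/8
BRBBB: Left { 0,1/2,3/4,7/8 }, Right { 1 } = simplest 15/16
BRBBBR: Left { 0,1/2,3/4,7/8 }, Right { 15/16,1 } = simplest 29/32
BRBBBRR: Left { 0,1/2,3/4,7/8 }, Right { 29/32,15/16,1 } = simplest 57/64
BRBBBRRR: Left { 0,1/2,3/4,7/8 }, Right { 57/64,29/32,15/16,1 } = simplest 113/128
BRBBBRRRR: Left { 0,1/2,3/4,7/8 }, Right { 113/128,57/64,29/32,15/16,1 } = simplest 225/256
BRBBBRRRRB: Left { 0,1/2,3/4,7/8,225/256 }, Right { 113/128,57/64,29/32,15/16,1 } = simplest 451/512
BRBBBRRRRBR: Left { 0,1/2,3/4,7/8,225/256 }, Right { 451/512,113/128,57/64,29/32,15/16,1 } = simplest 901/1024
BRBBBRRRRBRR: Left { 0,1/2,3/4,7/8,225/256 }, Right { 901/1024,451/512,113/128,57/64,29/32,15/16,1 } = simplest 1801/2048
BRBBBRRRRBRRR: Left { 0,1/2,3/4,7/8,225/256 }, Right { 1801/2048,901/1024,451/512,113/128,57/64,29/32,15/16,1 } = simplest 3601/4096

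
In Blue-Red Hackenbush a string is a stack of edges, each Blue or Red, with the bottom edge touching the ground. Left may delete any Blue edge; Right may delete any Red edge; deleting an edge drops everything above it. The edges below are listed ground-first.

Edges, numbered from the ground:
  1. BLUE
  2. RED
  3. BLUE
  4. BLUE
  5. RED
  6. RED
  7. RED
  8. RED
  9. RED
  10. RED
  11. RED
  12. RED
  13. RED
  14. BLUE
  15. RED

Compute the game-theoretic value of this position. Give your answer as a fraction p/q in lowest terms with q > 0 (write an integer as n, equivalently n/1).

12293/16384

Build val(s[:k]) for k = 1..15, string s = BLUE RED BLUE BLUE RED RED RED RED RED RED RED RED RED BLUE RED.
edge 1 of 15 (BLUE): { 0 | — } = 1
edge 2 of 15 (RED): { 0 | 1 } = 1/2
edge 3 of 15 (BLUE): { 0 1/2 | 1 } = 3/4
edge 4 of 15 (BLUE): { 0 1/2 3/4 | 1 } = 7/8
edge 5 of 15 (RED): { 0 1/2 3/4 | 7/8 1 } = 13/16
edge 6 of 15 (RED): { 0 1/2 3/4 | 13/16 7/8 1 } = 25/32
edge 7 of 15 (RED): { 0 1/2 3/4 | 25/32 13/16 7/8 1 } = 49/64
edge 8 of 15 (RED): { 0 1/2 3/4 | 49/64 25/32 13/16 7/8 1 } = 97/128
edge 9 of 15 (RED): { 0 1/2 3/4 | 97/128 49/64 25/32 13/16 7/8 1 } = 193/256
edge 10 of 15 (RED): { 0 1/2 3/4 | 193/256 97/128 49/64 25/32 13/16 7/8 1 } = 385/512
edge 11 of 15 (RED): { 0 1/2 3/4 | 385/512 193/256 97/128 49/64 25/32 13/16 7/8 1 } = 769/1024
edge 12 of 15 (RED): { 0 1/2 3/4 | 769/1024 385/512 193/256 97/128 49/64 25/32 13/16 7/8 1 } = 1537/2048
edge 13 of 15 (RED): { 0 1/2 3/4 | 1537/2048 769/1024 385/512 193/256 97/128 49/64 25/32 13/16 7/8 1 } = 3073/4096
edge 14 of 15 (BLUE): { 0 1/2 3/4 3073/4096 | 1537/2048 769/1024 385/512 193/256 97/128 49/64 25/32 13/16 7/8 1 } = 6147/8192
edge 15 of 15 (RED): { 0 1/2 3/4 3073/4096 | 6147/8192 1537/2048 769/1024 385/512 193/256 97/128 49/64 25/32 13/16 7/8 1 } = 12293/16384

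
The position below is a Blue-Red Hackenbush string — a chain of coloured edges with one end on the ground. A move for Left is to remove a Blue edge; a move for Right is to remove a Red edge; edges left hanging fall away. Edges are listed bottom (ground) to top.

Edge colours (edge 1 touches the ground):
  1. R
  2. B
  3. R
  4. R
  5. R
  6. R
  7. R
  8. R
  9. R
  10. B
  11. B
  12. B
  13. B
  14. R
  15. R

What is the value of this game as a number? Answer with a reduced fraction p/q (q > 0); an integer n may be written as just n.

Prefix values for R B R R R R R R R B B B B R R via {L|R} + simplicity:
value_1 [R]  L=[·]  R=[0]  so -1
value_2 [RB]  L=[-1]  R=[0]  so -1/2
value_3 [RBR]  L=[-1]  R=[-1/2,0]  so -3/4
value_4 [RBRR]  L=[-1]  R=[-3/4,-1/2,0]  so -7/8
value_5 [RBRRR]  L=[-1]  R=[-7/8,-3/4,-1/2,0]  so -15/16
value_6 [RBRRRR]  L=[-1]  R=[-15/16,-7/8,-3/4,-1/2,0]  so -31/32
value_7 [RBRRRRR]  L=[-1]  R=[-31/32,-15/16,-7/8,-3/4,-1/2,0]  so -63/64
value_8 [RBRRRRRR]  L=[-1]  R=[-63/64,-31/32,-15/16,-7/8,-3/4,-1/2,0]  so -127/128
value_9 [RBRRRRRRR]  L=[-1]  R=[-127/128,-63/64,-31/32,-15/16,-7/8,-3/4,-1/2,0]  so -255/256
value_10 [RBRRRRRRRB]  L=[-1,-255/256]  R=[-127/128,-63/64,-31/32,-15/16,-7/8,-3/4,-1/2,0]  so -509/512
value_11 [RBRRRRRRRBB]  L=[-1,-255/256,-509/512]  R=[-127/128,-63/64,-31/32,-15/16,-7/8,-3/4,-1/2,0]  so -1017/1024
value_12 [RBRRRRRRRBBB]  L=[-1,-255/256,-509/512,-1017/1024]  R=[-127/128,-63/64,-31/32,-15/16,-7/8,-3/4,-1/2,0]  so -2033/2048
value_13 [RBRRRRRRRBBBB]  L=[-1,-255/256,-509/512,-1017/1024,-2033/2048]  R=[-127/128,-63/64,-31/32,-15/16,-7/8,-3/4,-1/2,0]  so -4065/4096
value_14 [RBRRRRRRRBBBBR]  L=[-1,-255/256,-509/512,-1017/1024,-2033/2048]  R=[-4065/4096,-127/128,-63/64,-31/32,-15/16,-7/8,-3/4,-1/2,0]  so -8131/8192
value_15 [RBRRRRRRRBBBBRR]  L=[-1,-255/256,-509/512,-1017/1024,-2033/2048]  R=[-8131/8192,-4065/4096,-127/128,-63/64,-31/32,-15/16,-7/8,-3/4,-1/2,0]  so -16263/16384

-16263/16384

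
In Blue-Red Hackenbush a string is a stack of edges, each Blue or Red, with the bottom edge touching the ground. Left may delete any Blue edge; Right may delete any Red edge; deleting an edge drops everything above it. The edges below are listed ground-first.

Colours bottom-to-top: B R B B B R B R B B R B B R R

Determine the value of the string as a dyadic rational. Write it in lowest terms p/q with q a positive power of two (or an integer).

15065/16384

Recurse on prefixes of the 15-edge string B R B B B R B R B B R B B R R:
B: Left { 0 }, Right { — } so simplest 1
BR: Left { 0 }, Right { 1 } so simplest 1/2
BRB: Left { 0,1/2 }, Right { 1 } so simplest 3/4
BRBB: Left { 0,1/2,3/4 }, Right { 1 } so simplest 7/8
BRBBB: Left { 0,1/2,3/4,7/8 }, Right { 1 } so simplest 15/16
BRBBBR: Left { 0,1/2,3/4,7/8 }, Right { 15/16,1 } so simplest 29/32
BRBBBRB: Left { 0,1/2,3/4,7/8,29/32 }, Right { 15/16,1 } so simplest 59/64
BRBBBRBR: Left { 0,1/2,3/4,7/8,29/32 }, Right { 59/64,15/16,1 } so simplest 117/128
BRBBBRBRB: Left { 0,1/2,3/4,7/8,29/32,117/128 }, Right { 59/64,15/16,1 } so simplest 235/256
BRBBBRBRBB: Left { 0,1/2,3/4,7/8,29/32,117/128,235/256 }, Right { 59/64,15/16,1 } so simplest 471/512
BRBBBRBRBBR: Left { 0,1/2,3/4,7/8,29/32,117/128,235/256 }, Right { 471/512,59/64,15/16,1 } so simplest 941/1024
BRBBBRBRBBRB: Left { 0,1/2,3/4,7/8,29/32,117/128,235/256,941/1024 }, Right { 471/512,59/64,15/16,1 } so simplest 1883/2048
BRBBBRBRBBRBB: Left { 0,1/2,3/4,7/8,29/32,117/128,235/256,941/1024,1883/2048 }, Right { 471/512,59/64,15/16,1 } so simplest 3767/4096
BRBBBRBRBBRBBR: Left { 0,1/2,3/4,7/8,29/32,117/128,235/256,941/1024,1883/2048 }, Right { 3767/4096,471/512,59/64,15/16,1 } so simplest 7533/8192
BRBBBRBRBBRBBRR: Left { 0,1/2,3/4,7/8,29/32,117/128,235/256,941/1024,1883/2048 }, Right { 7533/8192,3767/4096,471/512,59/64,15/16,1 } so simplest 15065/16384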